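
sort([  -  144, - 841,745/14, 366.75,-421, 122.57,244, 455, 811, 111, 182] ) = [-841, - 421,-144 , 745/14, 111 , 122.57, 182,  244,  366.75, 455,811] 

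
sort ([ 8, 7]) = [ 7 , 8]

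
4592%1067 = 324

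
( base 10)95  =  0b1011111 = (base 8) 137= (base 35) 2p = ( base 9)115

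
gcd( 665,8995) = 35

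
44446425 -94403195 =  - 49956770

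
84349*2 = 168698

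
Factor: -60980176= - 2^4*23^1*165707^1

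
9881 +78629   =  88510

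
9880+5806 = 15686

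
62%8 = 6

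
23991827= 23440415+551412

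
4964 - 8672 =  - 3708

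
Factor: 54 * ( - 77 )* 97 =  - 403326= - 2^1*3^3 * 7^1 * 11^1*97^1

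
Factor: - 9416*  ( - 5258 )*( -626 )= - 2^5 * 11^2*107^1*239^1 * 313^1 = - 30992839328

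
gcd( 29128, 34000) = 8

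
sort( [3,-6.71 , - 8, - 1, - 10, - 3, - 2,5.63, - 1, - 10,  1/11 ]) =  [ - 10, - 10, - 8,  -  6.71,-3, - 2, - 1,  -  1 , 1/11, 3,5.63 ] 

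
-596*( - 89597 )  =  53399812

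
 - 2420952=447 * ( - 5416 ) 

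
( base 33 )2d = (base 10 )79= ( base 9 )87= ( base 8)117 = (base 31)2H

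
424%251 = 173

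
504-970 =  - 466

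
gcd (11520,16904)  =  8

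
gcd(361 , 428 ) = 1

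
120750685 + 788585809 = 909336494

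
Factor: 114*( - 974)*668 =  - 74172048 =- 2^4*3^1*19^1*167^1*487^1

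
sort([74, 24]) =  [24,74]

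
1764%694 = 376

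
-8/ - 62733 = 8/62733 = 0.00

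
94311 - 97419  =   - 3108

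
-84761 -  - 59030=-25731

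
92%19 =16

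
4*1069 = 4276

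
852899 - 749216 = 103683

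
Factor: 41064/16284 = 58/23=2^1 * 23^ ( - 1 )*29^1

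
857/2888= 857/2888 = 0.30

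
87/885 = 29/295 = 0.10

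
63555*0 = 0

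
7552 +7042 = 14594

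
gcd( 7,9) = 1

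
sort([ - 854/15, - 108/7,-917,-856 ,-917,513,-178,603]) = [ - 917,-917,  -  856,-178, - 854/15, - 108/7,513 , 603 ]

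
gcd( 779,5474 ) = 1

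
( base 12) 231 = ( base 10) 325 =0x145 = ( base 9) 401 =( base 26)cd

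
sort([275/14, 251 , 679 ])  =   [ 275/14,251,679 ] 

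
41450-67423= - 25973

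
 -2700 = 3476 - 6176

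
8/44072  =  1/5509 = 0.00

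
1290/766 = 645/383= 1.68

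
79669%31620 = 16429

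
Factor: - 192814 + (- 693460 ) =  - 2^1*19^1*83^1*281^1 = - 886274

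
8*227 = 1816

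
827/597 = 1 + 230/597 = 1.39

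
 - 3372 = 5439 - 8811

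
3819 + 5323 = 9142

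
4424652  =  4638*954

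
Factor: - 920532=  - 2^2* 3^1*41^1 *1871^1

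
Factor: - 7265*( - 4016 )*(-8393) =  - 244876182320 = - 2^4*5^1 * 7^1*11^1*109^1*251^1*1453^1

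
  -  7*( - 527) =3689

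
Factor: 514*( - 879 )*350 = -158132100= -2^2*3^1*5^2*7^1 *257^1*293^1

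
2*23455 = 46910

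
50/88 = 25/44= 0.57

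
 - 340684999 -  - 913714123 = 573029124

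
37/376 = 37/376 = 0.10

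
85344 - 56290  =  29054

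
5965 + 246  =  6211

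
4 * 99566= 398264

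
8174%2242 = 1448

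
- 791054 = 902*(  -  877)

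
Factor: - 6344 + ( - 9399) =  - 7^1*13^1*173^1 = - 15743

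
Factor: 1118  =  2^1 * 13^1*43^1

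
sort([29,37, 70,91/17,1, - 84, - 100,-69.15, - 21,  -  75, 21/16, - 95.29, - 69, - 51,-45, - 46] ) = [ - 100, - 95.29, - 84,-75, - 69.15, - 69, - 51, - 46, - 45, - 21,1, 21/16, 91/17,29, 37,70]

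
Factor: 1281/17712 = 2^( - 4 )*3^( - 2 )  *7^1 * 41^( - 1 )*61^1 = 427/5904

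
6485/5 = 1297 = 1297.00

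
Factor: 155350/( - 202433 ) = -2^1*5^2 * 7^( - 1 ) * 11^(-2 )*13^1 = -  650/847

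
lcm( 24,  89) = 2136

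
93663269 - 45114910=48548359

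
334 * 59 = 19706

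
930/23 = 40 + 10/23 = 40.43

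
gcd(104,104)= 104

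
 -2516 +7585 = 5069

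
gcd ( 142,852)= 142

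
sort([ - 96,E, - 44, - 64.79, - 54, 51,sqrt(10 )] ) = [-96, - 64.79,-54, - 44, E, sqrt( 10 ), 51]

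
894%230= 204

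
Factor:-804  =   - 2^2*3^1*67^1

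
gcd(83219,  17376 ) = 1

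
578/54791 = 34/3223 = 0.01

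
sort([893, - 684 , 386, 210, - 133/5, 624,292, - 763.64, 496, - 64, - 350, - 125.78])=[  -  763.64,-684 , - 350,  -  125.78 ,  -  64,  -  133/5,210 , 292, 386,  496, 624, 893]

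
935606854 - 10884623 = 924722231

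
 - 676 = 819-1495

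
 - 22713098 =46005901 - 68718999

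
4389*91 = 399399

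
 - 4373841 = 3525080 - 7898921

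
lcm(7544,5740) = 264040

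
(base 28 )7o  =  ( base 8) 334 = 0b11011100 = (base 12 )164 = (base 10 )220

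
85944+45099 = 131043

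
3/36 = 1/12 = 0.08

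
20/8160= 1/408 = 0.00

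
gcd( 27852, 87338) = 2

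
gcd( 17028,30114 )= 18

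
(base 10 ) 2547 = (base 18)7F9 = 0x9f3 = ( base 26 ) 3JP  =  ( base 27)3d9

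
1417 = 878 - - 539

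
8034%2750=2534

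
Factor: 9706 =2^1*23^1 * 211^1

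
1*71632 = 71632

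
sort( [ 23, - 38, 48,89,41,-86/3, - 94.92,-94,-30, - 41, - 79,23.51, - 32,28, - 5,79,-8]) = [-94.92,-94, -79, - 41,-38, - 32  , - 30,-86/3,-8,  -  5,23,23.51, 28, 41,48,79, 89 ] 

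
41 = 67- 26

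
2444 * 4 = 9776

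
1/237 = 1/237 = 0.00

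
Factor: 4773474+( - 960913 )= 61^1*62501^1   =  3812561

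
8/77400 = 1/9675 = 0.00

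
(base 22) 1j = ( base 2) 101001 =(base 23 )1I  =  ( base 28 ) 1d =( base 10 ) 41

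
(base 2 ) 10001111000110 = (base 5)243113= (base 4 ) 2033012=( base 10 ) 9158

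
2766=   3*922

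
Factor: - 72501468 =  - 2^2*3^1*13^1 * 464753^1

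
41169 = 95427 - 54258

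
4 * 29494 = 117976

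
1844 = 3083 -1239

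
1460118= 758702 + 701416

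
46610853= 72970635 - 26359782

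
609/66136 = 87/9448 = 0.01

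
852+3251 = 4103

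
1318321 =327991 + 990330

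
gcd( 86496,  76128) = 96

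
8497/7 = 1213 + 6/7 = 1213.86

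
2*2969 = 5938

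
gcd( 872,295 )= 1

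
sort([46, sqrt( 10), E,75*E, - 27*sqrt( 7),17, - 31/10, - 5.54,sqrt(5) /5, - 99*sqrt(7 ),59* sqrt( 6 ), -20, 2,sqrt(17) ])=[ - 99*sqrt( 7), - 27*sqrt(7), - 20, - 5.54, - 31/10,sqrt(5)/5,2,E,sqrt( 10),  sqrt(17),17,46,  59*sqrt( 6), 75*E] 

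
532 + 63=595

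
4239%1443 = 1353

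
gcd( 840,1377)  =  3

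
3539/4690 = 3539/4690 = 0.75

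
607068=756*803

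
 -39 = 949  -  988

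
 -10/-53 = 10/53 = 0.19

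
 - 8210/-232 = 4105/116=35.39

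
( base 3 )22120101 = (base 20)fc7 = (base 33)5oa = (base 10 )6247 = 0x1867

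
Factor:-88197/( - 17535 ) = 29399/5845 = 5^(  -  1)*7^( - 1 )*167^( - 1)*29399^1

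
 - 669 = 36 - 705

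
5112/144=35 + 1/2 =35.50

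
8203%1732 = 1275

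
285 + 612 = 897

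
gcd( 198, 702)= 18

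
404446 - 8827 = 395619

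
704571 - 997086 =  - 292515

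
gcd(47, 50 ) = 1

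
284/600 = 71/150 = 0.47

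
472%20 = 12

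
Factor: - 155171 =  - 155171^1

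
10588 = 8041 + 2547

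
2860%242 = 198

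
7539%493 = 144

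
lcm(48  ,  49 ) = 2352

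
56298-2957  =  53341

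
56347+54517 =110864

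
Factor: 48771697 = 13^1*97^1*38677^1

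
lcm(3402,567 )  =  3402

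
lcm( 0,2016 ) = 0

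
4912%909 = 367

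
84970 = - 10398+95368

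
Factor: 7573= 7573^1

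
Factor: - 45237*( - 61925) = 3^1*5^2*17^1*887^1 * 2477^1 = 2801301225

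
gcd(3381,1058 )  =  23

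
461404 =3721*124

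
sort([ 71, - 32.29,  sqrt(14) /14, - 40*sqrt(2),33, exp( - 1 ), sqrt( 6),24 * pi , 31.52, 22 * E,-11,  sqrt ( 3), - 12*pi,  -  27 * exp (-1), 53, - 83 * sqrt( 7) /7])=[ - 40 * sqrt( 2), -12*pi, - 32.29, - 83 *sqrt(7)/7, - 11, - 27*exp( - 1),sqrt( 14)/14,exp( - 1), sqrt(3),sqrt( 6),31.52, 33, 53, 22 * E,71,24*pi]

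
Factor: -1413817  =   - 31^1* 59^1*773^1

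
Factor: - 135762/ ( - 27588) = 2^( - 1)*11^1*17^1 * 19^( - 1) = 187/38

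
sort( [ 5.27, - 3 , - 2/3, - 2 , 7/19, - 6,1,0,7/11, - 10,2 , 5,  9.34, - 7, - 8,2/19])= [-10, - 8, - 7 , - 6,-3, - 2,  -  2/3,0,2/19,7/19,7/11,1, 2,5,5.27, 9.34 ]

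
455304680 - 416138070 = 39166610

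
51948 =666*78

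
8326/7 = 8326/7 = 1189.43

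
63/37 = 1 + 26/37 = 1.70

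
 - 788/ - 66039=788/66039 = 0.01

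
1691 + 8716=10407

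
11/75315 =11/75315  =  0.00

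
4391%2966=1425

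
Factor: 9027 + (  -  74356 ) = - 11^1*5939^1 = -65329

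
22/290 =11/145 = 0.08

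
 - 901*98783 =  - 89003483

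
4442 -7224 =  -2782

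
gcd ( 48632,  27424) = 8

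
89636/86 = 44818/43 = 1042.28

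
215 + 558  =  773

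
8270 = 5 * 1654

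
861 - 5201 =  - 4340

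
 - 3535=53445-56980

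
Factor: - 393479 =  - 393479^1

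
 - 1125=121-1246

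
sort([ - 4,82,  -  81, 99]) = [ - 81, - 4,82,  99 ] 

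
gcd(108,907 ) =1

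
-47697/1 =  - 47697 = - 47697.00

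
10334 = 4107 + 6227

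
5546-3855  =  1691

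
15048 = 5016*3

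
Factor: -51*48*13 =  - 2^4 * 3^2*13^1*17^1 = - 31824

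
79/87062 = 79/87062 =0.00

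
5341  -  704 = 4637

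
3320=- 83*( - 40 )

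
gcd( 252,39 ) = 3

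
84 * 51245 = 4304580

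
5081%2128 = 825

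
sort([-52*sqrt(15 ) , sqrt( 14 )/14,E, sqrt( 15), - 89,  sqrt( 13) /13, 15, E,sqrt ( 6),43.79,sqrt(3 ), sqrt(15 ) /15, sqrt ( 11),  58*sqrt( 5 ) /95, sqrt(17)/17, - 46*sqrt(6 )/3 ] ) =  [ - 52 * sqrt( 15), - 89,-46*sqrt(6 )/3,sqrt ( 17)/17,  sqrt(15 )/15, sqrt(14)/14 , sqrt( 13)/13,58 *sqrt( 5 ) /95, sqrt( 3 ), sqrt( 6),E,  E,sqrt(11 ), sqrt ( 15), 15, 43.79] 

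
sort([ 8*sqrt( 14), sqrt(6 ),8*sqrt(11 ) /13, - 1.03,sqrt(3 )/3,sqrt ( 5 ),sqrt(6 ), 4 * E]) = [  -  1.03,sqrt(3 )/3, 8 *sqrt( 11)/13 , sqrt(5),sqrt (6) , sqrt(6),4*E,8*sqrt(14 ) ] 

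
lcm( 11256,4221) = 33768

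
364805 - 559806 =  - 195001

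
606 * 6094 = 3692964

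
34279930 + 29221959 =63501889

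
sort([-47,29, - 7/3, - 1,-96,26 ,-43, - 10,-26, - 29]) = [ - 96, - 47,  -  43, - 29, - 26, - 10, - 7/3,-1,26,29]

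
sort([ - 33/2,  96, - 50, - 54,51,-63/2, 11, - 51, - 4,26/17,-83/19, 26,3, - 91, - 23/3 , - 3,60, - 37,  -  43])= [ - 91,- 54,-51,- 50,  -  43, - 37,-63/2 ,-33/2, - 23/3,-83/19 , - 4,-3,26/17, 3,11, 26,51,60,96] 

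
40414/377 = 107 + 75/377 = 107.20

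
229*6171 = 1413159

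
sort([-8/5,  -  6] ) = [ - 6 , -8/5]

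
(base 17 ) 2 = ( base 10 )2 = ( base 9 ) 2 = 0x2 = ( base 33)2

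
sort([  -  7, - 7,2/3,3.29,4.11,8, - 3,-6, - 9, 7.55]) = [ - 9, - 7, - 7, -6, - 3,2/3, 3.29,4.11,7.55,8] 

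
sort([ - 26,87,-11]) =[ - 26, - 11,87 ] 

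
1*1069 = 1069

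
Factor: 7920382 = 2^1*79^1*50129^1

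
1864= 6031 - 4167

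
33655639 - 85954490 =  - 52298851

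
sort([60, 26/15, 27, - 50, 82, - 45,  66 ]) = [ - 50, - 45,26/15,27, 60, 66, 82 ] 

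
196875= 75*2625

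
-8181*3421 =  - 27987201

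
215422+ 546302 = 761724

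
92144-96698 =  - 4554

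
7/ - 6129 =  - 1  +  6122/6129 = - 0.00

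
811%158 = 21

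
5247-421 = 4826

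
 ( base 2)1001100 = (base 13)5b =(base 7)136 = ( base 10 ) 76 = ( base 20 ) 3g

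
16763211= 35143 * 477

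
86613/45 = 28871/15 = 1924.73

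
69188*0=0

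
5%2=1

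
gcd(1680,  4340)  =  140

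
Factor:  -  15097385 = -5^1*1429^1*2113^1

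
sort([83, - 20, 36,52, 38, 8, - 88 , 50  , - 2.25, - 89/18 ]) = [ - 88, - 20, - 89/18,-2.25, 8,36, 38, 50, 52 , 83 ]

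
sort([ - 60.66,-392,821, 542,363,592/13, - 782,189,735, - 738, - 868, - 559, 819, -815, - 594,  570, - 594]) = [ - 868, - 815, - 782, -738, - 594,  -  594 , - 559, - 392, -60.66,  592/13,189,363,542 , 570,735,819, 821] 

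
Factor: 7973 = 7^1* 17^1 * 67^1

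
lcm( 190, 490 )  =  9310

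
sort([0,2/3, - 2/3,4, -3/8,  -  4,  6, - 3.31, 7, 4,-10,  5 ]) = [ -10, - 4, - 3.31, - 2/3, - 3/8  ,  0, 2/3, 4,4,5,6, 7]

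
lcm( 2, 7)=14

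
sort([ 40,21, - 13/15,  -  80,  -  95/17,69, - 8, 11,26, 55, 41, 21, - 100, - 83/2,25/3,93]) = [ - 100, -80, - 83/2,-8 , - 95/17, - 13/15,25/3,11, 21, 21,26,40, 41,55, 69, 93] 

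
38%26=12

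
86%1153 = 86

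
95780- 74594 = 21186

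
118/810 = 59/405 = 0.15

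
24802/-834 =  - 12401/417 = -29.74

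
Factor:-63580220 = -2^2*5^1*11^1 * 289001^1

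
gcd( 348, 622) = 2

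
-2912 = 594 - 3506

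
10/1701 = 10/1701 = 0.01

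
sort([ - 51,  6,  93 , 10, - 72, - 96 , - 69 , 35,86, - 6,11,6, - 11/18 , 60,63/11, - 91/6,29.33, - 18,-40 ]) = [ - 96, - 72, -69 ,- 51, - 40 , - 18, - 91/6, - 6, - 11/18,63/11, 6  ,  6,10,  11, 29.33,35, 60,  86,  93] 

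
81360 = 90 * 904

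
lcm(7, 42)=42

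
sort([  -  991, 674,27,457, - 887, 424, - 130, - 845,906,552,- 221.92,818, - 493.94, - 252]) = [-991,  -  887 ,-845,-493.94, -252,  -  221.92, - 130 , 27,  424,457, 552, 674,  818, 906]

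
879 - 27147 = -26268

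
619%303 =13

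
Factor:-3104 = -2^5*97^1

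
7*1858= 13006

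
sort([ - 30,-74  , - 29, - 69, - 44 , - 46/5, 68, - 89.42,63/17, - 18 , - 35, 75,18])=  [ - 89.42,  -  74, - 69, - 44, - 35,  -  30, - 29,  -  18,- 46/5, 63/17,18 , 68, 75] 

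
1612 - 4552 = -2940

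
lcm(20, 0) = 0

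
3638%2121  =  1517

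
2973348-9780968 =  - 6807620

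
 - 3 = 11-14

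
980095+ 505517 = 1485612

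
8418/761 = 11+ 47/761 = 11.06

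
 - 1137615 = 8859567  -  9997182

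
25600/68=376 + 8/17 = 376.47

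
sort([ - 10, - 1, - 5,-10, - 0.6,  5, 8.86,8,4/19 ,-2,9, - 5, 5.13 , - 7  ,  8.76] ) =[ - 10,-10, - 7, - 5, - 5, - 2, - 1, - 0.6, 4/19,5, 5.13,8 , 8.76,8.86 , 9]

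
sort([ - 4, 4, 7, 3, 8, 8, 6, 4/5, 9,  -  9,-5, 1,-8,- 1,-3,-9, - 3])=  [  -  9,-9, - 8, - 5,-4,-3,-3,  -  1, 4/5,1,3,  4, 6, 7, 8, 8, 9 ] 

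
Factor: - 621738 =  - 2^1*3^2 * 13^1*2657^1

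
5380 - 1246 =4134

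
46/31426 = 23/15713  =  0.00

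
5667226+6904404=12571630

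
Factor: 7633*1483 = 11319739 = 17^1*449^1*1483^1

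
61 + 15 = 76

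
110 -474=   -364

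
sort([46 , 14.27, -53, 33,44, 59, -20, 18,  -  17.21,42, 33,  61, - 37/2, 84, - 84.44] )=[ -84.44, - 53,  -  20, - 37/2, - 17.21,14.27,18, 33,33 , 42, 44,46, 59, 61, 84 ] 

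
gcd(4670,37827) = 467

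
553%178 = 19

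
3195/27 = 355/3 =118.33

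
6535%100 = 35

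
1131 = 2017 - 886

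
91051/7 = 91051/7  =  13007.29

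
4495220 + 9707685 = 14202905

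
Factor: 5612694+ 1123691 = 5^1*1347277^1 = 6736385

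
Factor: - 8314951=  - 19^1*437629^1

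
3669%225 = 69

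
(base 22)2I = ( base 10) 62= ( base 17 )3b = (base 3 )2022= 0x3e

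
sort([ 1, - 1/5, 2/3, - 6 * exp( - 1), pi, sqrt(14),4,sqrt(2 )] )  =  [  -  6*exp(-1), - 1/5, 2/3, 1,sqrt(2),pi, sqrt( 14 ), 4]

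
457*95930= 43840010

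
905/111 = 905/111 = 8.15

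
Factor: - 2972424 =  - 2^3 * 3^1 * 7^1 *13^1*1361^1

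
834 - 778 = 56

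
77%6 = 5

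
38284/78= 19142/39 = 490.82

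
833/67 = 12 + 29/67 =12.43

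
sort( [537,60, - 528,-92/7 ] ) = [-528,  -  92/7,60,537]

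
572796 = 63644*9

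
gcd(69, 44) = 1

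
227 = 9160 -8933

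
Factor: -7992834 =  - 2^1  *  3^1*131^1*10169^1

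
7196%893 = 52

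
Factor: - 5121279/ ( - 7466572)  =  2^(- 2)*3^3*19^1 * 29^( - 1 ) * 67^1*149^1*191^(-1)*337^( - 1 )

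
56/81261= 56/81261 = 0.00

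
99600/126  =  16600/21 = 790.48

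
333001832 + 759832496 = 1092834328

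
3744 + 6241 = 9985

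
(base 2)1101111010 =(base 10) 890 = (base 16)37a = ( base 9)1188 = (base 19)28G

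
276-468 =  - 192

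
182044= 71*2564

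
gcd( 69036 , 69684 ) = 12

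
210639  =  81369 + 129270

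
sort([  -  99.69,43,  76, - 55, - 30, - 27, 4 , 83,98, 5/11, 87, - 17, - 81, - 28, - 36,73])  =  [ - 99.69,-81,-55,- 36, - 30,- 28, - 27, - 17, 5/11,4,43,73,76, 83, 87,98 ]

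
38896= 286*136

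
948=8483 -7535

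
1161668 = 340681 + 820987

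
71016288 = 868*81816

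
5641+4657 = 10298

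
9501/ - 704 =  - 9501/704=-13.50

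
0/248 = 0 = 0.00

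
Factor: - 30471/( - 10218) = 2^( - 1) * 7^1 * 13^( - 1 ) * 131^ ( - 1 ) * 1451^1 = 10157/3406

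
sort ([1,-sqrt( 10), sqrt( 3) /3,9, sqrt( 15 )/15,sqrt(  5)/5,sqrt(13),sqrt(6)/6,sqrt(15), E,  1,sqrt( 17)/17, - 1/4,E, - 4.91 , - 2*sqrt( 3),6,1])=[ - 4.91, - 2*sqrt(3 ), - sqrt ( 10), - 1/4, sqrt (17)/17, sqrt(15 ) /15, sqrt ( 6 )/6,sqrt( 5 ) /5, sqrt (3 )/3, 1, 1,1,E, E,sqrt( 13), sqrt( 15),6, 9]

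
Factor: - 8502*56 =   -  476112 = - 2^4*3^1 * 7^1*13^1* 109^1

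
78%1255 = 78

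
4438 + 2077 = 6515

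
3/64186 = 3/64186 = 0.00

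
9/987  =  3/329= 0.01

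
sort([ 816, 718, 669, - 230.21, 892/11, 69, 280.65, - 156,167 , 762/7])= [ - 230.21,  -  156, 69,  892/11,762/7,167, 280.65,669,718,816 ]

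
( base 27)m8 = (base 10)602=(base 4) 21122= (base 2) 1001011010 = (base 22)158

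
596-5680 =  - 5084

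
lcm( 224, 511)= 16352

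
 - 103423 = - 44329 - 59094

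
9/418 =9/418 = 0.02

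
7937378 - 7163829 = 773549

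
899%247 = 158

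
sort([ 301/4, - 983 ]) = [ - 983,301/4 ] 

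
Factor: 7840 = 2^5 * 5^1 * 7^2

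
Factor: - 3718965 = - 3^1* 5^1*19^1*13049^1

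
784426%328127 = 128172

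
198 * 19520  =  3864960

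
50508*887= 44800596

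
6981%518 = 247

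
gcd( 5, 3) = 1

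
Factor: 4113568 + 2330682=2^1* 5^3*149^1*173^1 =6444250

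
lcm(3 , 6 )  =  6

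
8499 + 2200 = 10699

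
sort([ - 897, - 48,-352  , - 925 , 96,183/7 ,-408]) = [ - 925, - 897, - 408, - 352, - 48, 183/7,96 ]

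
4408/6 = 734 + 2/3 = 734.67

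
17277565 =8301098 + 8976467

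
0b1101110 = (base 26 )46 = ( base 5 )420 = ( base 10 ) 110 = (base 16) 6e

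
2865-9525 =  - 6660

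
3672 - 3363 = 309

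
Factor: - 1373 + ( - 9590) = - 19^1*577^1  =  - 10963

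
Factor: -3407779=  - 149^1 * 22871^1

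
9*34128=307152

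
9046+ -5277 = 3769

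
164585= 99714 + 64871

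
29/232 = 1/8 = 0.12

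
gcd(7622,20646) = 74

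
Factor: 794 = 2^1*397^1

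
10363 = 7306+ 3057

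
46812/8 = 11703/2 = 5851.50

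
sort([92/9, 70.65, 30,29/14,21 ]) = [29/14, 92/9,21, 30, 70.65 ] 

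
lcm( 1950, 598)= 44850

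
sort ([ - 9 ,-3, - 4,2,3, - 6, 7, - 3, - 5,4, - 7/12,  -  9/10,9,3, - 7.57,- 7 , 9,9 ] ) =[ - 9, - 7.57, - 7, - 6, - 5, - 4, - 3, - 3, - 9/10, - 7/12,2,  3,  3,  4, 7,9,  9,9]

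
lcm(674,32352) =32352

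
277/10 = 27+7/10=27.70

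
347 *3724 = 1292228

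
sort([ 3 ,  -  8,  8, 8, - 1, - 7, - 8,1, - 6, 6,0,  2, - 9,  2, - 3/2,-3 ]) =[ - 9, - 8,  -  8,  -  7 ,  -  6,-3, - 3/2, - 1,0,  1, 2, 2,  3,  6,  8 , 8]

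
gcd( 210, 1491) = 21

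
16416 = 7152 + 9264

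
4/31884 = 1/7971 = 0.00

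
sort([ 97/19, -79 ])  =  [ - 79 , 97/19 ]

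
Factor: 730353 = 3^1*13^1*61^1*307^1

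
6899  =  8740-1841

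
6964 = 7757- 793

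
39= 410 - 371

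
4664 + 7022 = 11686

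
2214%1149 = 1065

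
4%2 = 0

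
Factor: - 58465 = - 5^1*11^1 * 1063^1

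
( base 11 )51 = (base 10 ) 56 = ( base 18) 32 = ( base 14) 40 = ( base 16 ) 38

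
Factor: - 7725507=-3^1*41^1 * 107^1*587^1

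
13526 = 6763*2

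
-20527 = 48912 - 69439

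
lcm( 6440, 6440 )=6440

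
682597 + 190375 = 872972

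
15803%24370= 15803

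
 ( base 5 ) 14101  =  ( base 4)101333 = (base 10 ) 1151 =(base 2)10001111111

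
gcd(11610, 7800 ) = 30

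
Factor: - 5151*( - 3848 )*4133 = 2^3*3^1*13^1*17^1*37^1*101^1*4133^1 = 81920391384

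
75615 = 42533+33082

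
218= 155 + 63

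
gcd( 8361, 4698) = 9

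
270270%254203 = 16067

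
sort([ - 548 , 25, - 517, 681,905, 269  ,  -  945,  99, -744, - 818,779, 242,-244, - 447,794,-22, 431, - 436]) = [ - 945,-818, - 744 , - 548,  -  517, - 447, - 436, - 244,  -  22,25 , 99, 242, 269, 431, 681, 779, 794,905 ] 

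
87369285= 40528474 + 46840811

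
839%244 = 107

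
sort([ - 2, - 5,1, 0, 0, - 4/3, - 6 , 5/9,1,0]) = [ - 6, - 5, - 2, - 4/3,  0, 0,0, 5/9,1,1 ] 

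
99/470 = 99/470 = 0.21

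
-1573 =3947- 5520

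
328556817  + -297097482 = 31459335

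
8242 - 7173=1069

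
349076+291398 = 640474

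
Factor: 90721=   257^1*353^1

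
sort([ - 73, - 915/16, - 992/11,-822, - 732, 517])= [ - 822,-732, - 992/11 , - 73, - 915/16  ,  517] 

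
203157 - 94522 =108635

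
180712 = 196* 922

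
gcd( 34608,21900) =12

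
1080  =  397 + 683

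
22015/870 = 25 + 53/174  =  25.30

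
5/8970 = 1/1794 = 0.00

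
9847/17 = 579 + 4/17 = 579.24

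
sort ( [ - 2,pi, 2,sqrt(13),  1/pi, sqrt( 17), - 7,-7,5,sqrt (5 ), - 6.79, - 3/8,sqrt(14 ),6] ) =[ -7,-7, - 6.79, - 2, - 3/8,1/pi,2, sqrt(5) , pi, sqrt(13), sqrt( 14 ),sqrt(17 ),5,6 ]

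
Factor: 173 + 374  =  547^1 = 547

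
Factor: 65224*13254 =2^4 * 3^1 * 31^1* 47^2*263^1= 864478896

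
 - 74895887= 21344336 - 96240223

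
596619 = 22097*27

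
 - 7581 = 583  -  8164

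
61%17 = 10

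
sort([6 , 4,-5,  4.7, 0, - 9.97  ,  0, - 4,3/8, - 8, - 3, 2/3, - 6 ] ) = [ - 9.97, - 8 , - 6,-5, - 4,  -  3,0,0,3/8,2/3,4,4.7, 6 ] 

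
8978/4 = 2244 + 1/2 = 2244.50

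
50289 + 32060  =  82349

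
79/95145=79/95145 = 0.00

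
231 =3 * 77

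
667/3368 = 667/3368  =  0.20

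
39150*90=3523500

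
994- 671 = 323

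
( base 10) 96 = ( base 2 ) 1100000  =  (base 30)36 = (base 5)341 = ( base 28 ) 3c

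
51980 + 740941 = 792921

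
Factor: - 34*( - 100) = 2^3*5^2*17^1 = 3400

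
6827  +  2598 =9425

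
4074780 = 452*9015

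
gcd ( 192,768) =192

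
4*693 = 2772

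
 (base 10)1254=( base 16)4E6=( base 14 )658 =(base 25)204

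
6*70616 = 423696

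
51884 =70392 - 18508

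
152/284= 38/71 = 0.54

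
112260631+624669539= 736930170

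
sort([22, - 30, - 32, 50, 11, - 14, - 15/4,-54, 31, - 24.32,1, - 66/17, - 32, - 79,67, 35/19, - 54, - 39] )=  [-79, - 54, - 54 , - 39, - 32, - 32, - 30, - 24.32, - 14, - 66/17, - 15/4,  1, 35/19,11,22,31,50, 67]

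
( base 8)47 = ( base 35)14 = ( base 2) 100111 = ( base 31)18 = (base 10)39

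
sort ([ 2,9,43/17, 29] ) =[2,43/17, 9, 29 ]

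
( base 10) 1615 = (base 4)121033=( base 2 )11001001111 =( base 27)25m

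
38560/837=38560/837 = 46.07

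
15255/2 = 15255/2  =  7627.50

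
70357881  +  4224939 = 74582820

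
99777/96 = 33259/32  =  1039.34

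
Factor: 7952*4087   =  2^4*7^1*61^1*67^1*71^1= 32499824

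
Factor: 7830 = 2^1*3^3*5^1 * 29^1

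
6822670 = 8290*823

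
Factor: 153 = 3^2*17^1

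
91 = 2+89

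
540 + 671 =1211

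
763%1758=763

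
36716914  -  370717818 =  - 334000904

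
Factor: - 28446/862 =  -  3^1 * 11^1=-33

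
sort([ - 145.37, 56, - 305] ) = [  -  305, - 145.37,56 ]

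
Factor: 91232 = 2^5 * 2851^1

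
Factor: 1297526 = 2^1 * 648763^1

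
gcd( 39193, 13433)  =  7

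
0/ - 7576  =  0/1  =  -0.00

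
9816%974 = 76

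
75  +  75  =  150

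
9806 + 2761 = 12567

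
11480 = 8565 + 2915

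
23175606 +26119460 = 49295066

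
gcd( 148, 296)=148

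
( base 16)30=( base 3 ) 1210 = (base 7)66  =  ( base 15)33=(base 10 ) 48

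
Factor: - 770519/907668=-2^ (- 2)*3^( -2)*19^ ( - 1 )* 1327^(-1)*770519^1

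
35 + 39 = 74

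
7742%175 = 42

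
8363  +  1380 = 9743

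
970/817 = 970/817 = 1.19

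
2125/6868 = 125/404 = 0.31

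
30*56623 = 1698690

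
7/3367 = 1/481 = 0.00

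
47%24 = 23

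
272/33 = 8  +  8/33 = 8.24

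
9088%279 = 160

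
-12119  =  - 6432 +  - 5687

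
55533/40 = 55533/40 =1388.33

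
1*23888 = 23888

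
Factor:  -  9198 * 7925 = - 72894150 = - 2^1*3^2*  5^2*7^1* 73^1*317^1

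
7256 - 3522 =3734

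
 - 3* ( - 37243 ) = 111729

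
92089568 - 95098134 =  - 3008566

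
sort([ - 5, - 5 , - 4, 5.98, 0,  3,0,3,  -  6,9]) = [ - 6, - 5,-5,- 4, 0,0,3, 3, 5.98,9]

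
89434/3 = 89434/3 = 29811.33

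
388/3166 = 194/1583 = 0.12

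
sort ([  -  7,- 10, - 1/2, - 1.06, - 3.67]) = [ - 10, - 7, - 3.67,-1.06, - 1/2] 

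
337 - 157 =180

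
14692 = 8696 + 5996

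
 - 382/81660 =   -  1  +  40639/40830=- 0.00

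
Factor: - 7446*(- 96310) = 2^2 * 3^1*5^1 * 17^1*73^1*9631^1 = 717124260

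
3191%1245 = 701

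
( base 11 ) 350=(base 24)ha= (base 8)642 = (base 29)EC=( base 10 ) 418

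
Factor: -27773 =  - 27773^1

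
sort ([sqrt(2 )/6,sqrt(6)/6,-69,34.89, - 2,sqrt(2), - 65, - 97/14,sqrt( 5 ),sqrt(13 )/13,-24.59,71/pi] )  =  [ - 69, - 65, - 24.59, - 97/14, - 2, sqrt(2 ) /6,sqrt ( 13 )/13,sqrt( 6 )/6, sqrt(2 ),sqrt(5 ) , 71/pi,  34.89 ]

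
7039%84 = 67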